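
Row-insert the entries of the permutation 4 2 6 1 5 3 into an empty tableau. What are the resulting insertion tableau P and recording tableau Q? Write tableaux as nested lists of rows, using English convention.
Insert each entry of the permutation into P by Schensted row insertion, recording in Q the position of each new cell.

After inserting 4: P = [[4]].
After inserting 2: P = [[2], [4]].
After inserting 6: P = [[2, 6], [4]].
After inserting 1: P = [[1, 6], [2], [4]].
After inserting 5: P = [[1, 5], [2, 6], [4]].
After inserting 3: P = [[1, 3], [2, 5], [4, 6]].

So P = [[1, 3], [2, 5], [4, 6]], Q = [[1, 3], [2, 5], [4, 6]].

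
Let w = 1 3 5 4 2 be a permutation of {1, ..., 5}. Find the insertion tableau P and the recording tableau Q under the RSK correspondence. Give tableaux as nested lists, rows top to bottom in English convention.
P = [[1, 2, 4], [3], [5]], Q = [[1, 2, 3], [4], [5]]

Insert each entry of the permutation into P by Schensted row insertion, recording in Q the position of each new cell.

After inserting 1: P = [[1]].
After inserting 3: P = [[1, 3]].
After inserting 5: P = [[1, 3, 5]].
After inserting 4: P = [[1, 3, 4], [5]].
After inserting 2: P = [[1, 2, 4], [3], [5]].

So P = [[1, 2, 4], [3], [5]], Q = [[1, 2, 3], [4], [5]].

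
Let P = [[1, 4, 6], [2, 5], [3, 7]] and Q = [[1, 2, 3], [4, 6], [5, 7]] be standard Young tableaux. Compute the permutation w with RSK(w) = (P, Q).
Reverse RSK: for i = n, n-1, ..., 1, locate i in Q, remove the corresponding corner cell from P, and reverse-bump its entry up through P; the value ejected from row 1 is w(i).

So w = 3 5 7 2 1 6 4.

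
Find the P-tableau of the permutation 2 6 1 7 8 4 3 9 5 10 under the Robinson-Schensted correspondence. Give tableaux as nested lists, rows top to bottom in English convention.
P = [[1, 3, 5, 8, 9, 10], [2, 4, 7], [6]]

Insert 2: appended to row 1. P = [[2]].
Insert 6: appended to row 1. P = [[2, 6]].
Insert 1: 1 bumps 2 from row 1; 2 starts row 2. P = [[1, 6], [2]].
Insert 7: appended to row 1. P = [[1, 6, 7], [2]].
Insert 8: appended to row 1. P = [[1, 6, 7, 8], [2]].
Insert 4: 4 bumps 6 from row 1; 6 appends to row 2. P = [[1, 4, 7, 8], [2, 6]].
Insert 3: 3 bumps 4 from row 1; 4 bumps 6 from row 2; 6 starts row 3. P = [[1, 3, 7, 8], [2, 4], [6]].
Insert 9: appended to row 1. P = [[1, 3, 7, 8, 9], [2, 4], [6]].
Insert 5: 5 bumps 7 from row 1; 7 appends to row 2. P = [[1, 3, 5, 8, 9], [2, 4, 7], [6]].
Insert 10: appended to row 1. P = [[1, 3, 5, 8, 9, 10], [2, 4, 7], [6]].

So P = [[1, 3, 5, 8, 9, 10], [2, 4, 7], [6]].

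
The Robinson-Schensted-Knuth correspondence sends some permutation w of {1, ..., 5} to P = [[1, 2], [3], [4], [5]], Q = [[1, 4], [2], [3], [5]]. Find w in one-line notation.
Reverse RSK: for i = n, n-1, ..., 1, locate i in Q, remove the corresponding corner cell from P, and reverse-bump its entry up through P; the value ejected from row 1 is w(i).

So w = 5 4 1 3 2.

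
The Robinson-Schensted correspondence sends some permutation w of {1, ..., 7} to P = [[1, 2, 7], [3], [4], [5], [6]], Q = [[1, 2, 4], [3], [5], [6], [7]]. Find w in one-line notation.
1 6 5 7 4 3 2

Reverse the RSK construction: for i from n down to 1, find the cell of Q containing i, remove the entry at that cell from P, and reverse-bump it up through P; the value ejected from row 1 is w(i).

Step i=7: Q has 7 at row 5, column 1; remove 6 from row 5 of P and reverse-bump: 6 enters row 4 and ejects 5; 5 enters row 3 and ejects 4; 4 enters row 2 and ejects 3; 3 enters row 1 and ejects 2. So w(7) = 2. P is now [[1, 3, 7], [4], [5], [6]].
Step i=6: Q has 6 at row 4, column 1; remove 6 from row 4 of P and reverse-bump: 6 enters row 3 and ejects 5; 5 enters row 2 and ejects 4; 4 enters row 1 and ejects 3. So w(6) = 3. P is now [[1, 4, 7], [5], [6]].
Step i=5: Q has 5 at row 3, column 1; remove 6 from row 3 of P and reverse-bump: 6 enters row 2 and ejects 5; 5 enters row 1 and ejects 4. So w(5) = 4. P is now [[1, 5, 7], [6]].
Step i=4: Q has 4 at row 1, column 3; remove that cell from P, ejecting 7. So w(4) = 7. P is now [[1, 5], [6]].
Step i=3: Q has 3 at row 2, column 1; remove 6 from row 2 of P and reverse-bump: 6 enters row 1 and ejects 5. So w(3) = 5. P is now [[1, 6]].
Step i=2: Q has 2 at row 1, column 2; remove that cell from P, ejecting 6. So w(2) = 6. P is now [[1]].
Step i=1: Q has 1 at row 1, column 1; remove that cell from P, ejecting 1. So w(1) = 1. P is now [].

So w = 1 6 5 7 4 3 2.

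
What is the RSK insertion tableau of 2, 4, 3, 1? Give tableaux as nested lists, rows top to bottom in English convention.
P = [[1, 3], [2], [4]]

Insert 2: appended to row 1. P = [[2]].
Insert 4: appended to row 1. P = [[2, 4]].
Insert 3: 3 bumps 4 from row 1; 4 starts row 2. P = [[2, 3], [4]].
Insert 1: 1 bumps 2 from row 1; 2 bumps 4 from row 2; 4 starts row 3. P = [[1, 3], [2], [4]].

So P = [[1, 3], [2], [4]].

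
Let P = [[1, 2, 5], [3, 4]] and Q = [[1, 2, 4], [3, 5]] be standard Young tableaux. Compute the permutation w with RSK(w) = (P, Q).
Reverse the RSK construction: for i from n down to 1, find the cell of Q containing i, remove the entry at that cell from P, and reverse-bump it up through P; the value ejected from row 1 is w(i).

Step i=5: Q has 5 at row 2, column 2; remove 4 from row 2 of P and reverse-bump: 4 enters row 1 and ejects 2. So w(5) = 2. P is now [[1, 4, 5], [3]].
Step i=4: Q has 4 at row 1, column 3; remove that cell from P, ejecting 5. So w(4) = 5. P is now [[1, 4], [3]].
Step i=3: Q has 3 at row 2, column 1; remove 3 from row 2 of P and reverse-bump: 3 enters row 1 and ejects 1. So w(3) = 1. P is now [[3, 4]].
Step i=2: Q has 2 at row 1, column 2; remove that cell from P, ejecting 4. So w(2) = 4. P is now [[3]].
Step i=1: Q has 1 at row 1, column 1; remove that cell from P, ejecting 3. So w(1) = 3. P is now [].

So w = 3 4 1 5 2.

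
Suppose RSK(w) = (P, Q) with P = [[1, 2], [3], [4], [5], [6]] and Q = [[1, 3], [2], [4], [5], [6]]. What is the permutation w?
6 1 5 4 3 2

Reverse the RSK construction: for i from n down to 1, find the cell of Q containing i, remove the entry at that cell from P, and reverse-bump it up through P; the value ejected from row 1 is w(i).

Step i=6: Q has 6 at row 5, column 1; remove 6 from row 5 of P and reverse-bump: 6 enters row 4 and ejects 5; 5 enters row 3 and ejects 4; 4 enters row 2 and ejects 3; 3 enters row 1 and ejects 2. So w(6) = 2. P is now [[1, 3], [4], [5], [6]].
Step i=5: Q has 5 at row 4, column 1; remove 6 from row 4 of P and reverse-bump: 6 enters row 3 and ejects 5; 5 enters row 2 and ejects 4; 4 enters row 1 and ejects 3. So w(5) = 3. P is now [[1, 4], [5], [6]].
Step i=4: Q has 4 at row 3, column 1; remove 6 from row 3 of P and reverse-bump: 6 enters row 2 and ejects 5; 5 enters row 1 and ejects 4. So w(4) = 4. P is now [[1, 5], [6]].
Step i=3: Q has 3 at row 1, column 2; remove that cell from P, ejecting 5. So w(3) = 5. P is now [[1], [6]].
Step i=2: Q has 2 at row 2, column 1; remove 6 from row 2 of P and reverse-bump: 6 enters row 1 and ejects 1. So w(2) = 1. P is now [[6]].
Step i=1: Q has 1 at row 1, column 1; remove that cell from P, ejecting 6. So w(1) = 6. P is now [].

So w = 6 1 5 4 3 2.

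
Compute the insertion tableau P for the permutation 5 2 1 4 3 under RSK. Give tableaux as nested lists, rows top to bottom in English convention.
Insert 5: appended to row 1. P = [[5]].
Insert 2: 2 bumps 5 from row 1; 5 starts row 2. P = [[2], [5]].
Insert 1: 1 bumps 2 from row 1; 2 bumps 5 from row 2; 5 starts row 3. P = [[1], [2], [5]].
Insert 4: appended to row 1. P = [[1, 4], [2], [5]].
Insert 3: 3 bumps 4 from row 1; 4 appends to row 2. P = [[1, 3], [2, 4], [5]].

So P = [[1, 3], [2, 4], [5]].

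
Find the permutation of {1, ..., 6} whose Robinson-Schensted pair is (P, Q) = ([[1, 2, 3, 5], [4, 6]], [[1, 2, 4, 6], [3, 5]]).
Reverse the RSK construction: for i from n down to 1, find the cell of Q containing i, remove the entry at that cell from P, and reverse-bump it up through P; the value ejected from row 1 is w(i).

Step i=6: Q has 6 at row 1, column 4; remove that cell from P, ejecting 5. So w(6) = 5. P is now [[1, 2, 3], [4, 6]].
Step i=5: Q has 5 at row 2, column 2; remove 6 from row 2 of P and reverse-bump: 6 enters row 1 and ejects 3. So w(5) = 3. P is now [[1, 2, 6], [4]].
Step i=4: Q has 4 at row 1, column 3; remove that cell from P, ejecting 6. So w(4) = 6. P is now [[1, 2], [4]].
Step i=3: Q has 3 at row 2, column 1; remove 4 from row 2 of P and reverse-bump: 4 enters row 1 and ejects 2. So w(3) = 2. P is now [[1, 4]].
Step i=2: Q has 2 at row 1, column 2; remove that cell from P, ejecting 4. So w(2) = 4. P is now [[1]].
Step i=1: Q has 1 at row 1, column 1; remove that cell from P, ejecting 1. So w(1) = 1. P is now [].

So w = 1 4 2 6 3 5.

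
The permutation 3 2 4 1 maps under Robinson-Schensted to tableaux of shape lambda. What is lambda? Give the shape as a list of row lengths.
[2, 1, 1]

RSK row insertion gives P = [[1, 4], [2], [3]], which has shape [2, 1, 1].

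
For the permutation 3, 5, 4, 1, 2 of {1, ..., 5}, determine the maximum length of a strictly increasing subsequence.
2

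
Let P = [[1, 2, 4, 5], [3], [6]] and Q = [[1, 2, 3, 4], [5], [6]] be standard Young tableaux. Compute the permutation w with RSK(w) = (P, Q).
Reverse the RSK construction: for i from n down to 1, find the cell of Q containing i, remove the entry at that cell from P, and reverse-bump it up through P; the value ejected from row 1 is w(i).

Step i=6: Q has 6 at row 3, column 1; remove 6 from row 3 of P and reverse-bump: 6 enters row 2 and ejects 3; 3 enters row 1 and ejects 2. So w(6) = 2. P is now [[1, 3, 4, 5], [6]].
Step i=5: Q has 5 at row 2, column 1; remove 6 from row 2 of P and reverse-bump: 6 enters row 1 and ejects 5. So w(5) = 5. P is now [[1, 3, 4, 6]].
Step i=4: Q has 4 at row 1, column 4; remove that cell from P, ejecting 6. So w(4) = 6. P is now [[1, 3, 4]].
Step i=3: Q has 3 at row 1, column 3; remove that cell from P, ejecting 4. So w(3) = 4. P is now [[1, 3]].
Step i=2: Q has 2 at row 1, column 2; remove that cell from P, ejecting 3. So w(2) = 3. P is now [[1]].
Step i=1: Q has 1 at row 1, column 1; remove that cell from P, ejecting 1. So w(1) = 1. P is now [].

So w = 1 3 4 6 5 2.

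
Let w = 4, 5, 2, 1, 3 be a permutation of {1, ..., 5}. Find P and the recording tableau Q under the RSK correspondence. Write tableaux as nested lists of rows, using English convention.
Insert each entry of the permutation into P by Schensted row insertion, recording in Q the position of each new cell.

Insert 4: appended to row 1. P = [[4]].
Insert 5: appended to row 1. P = [[4, 5]].
Insert 2: 2 bumps 4 from row 1; 4 starts row 2. P = [[2, 5], [4]].
Insert 1: 1 bumps 2 from row 1; 2 bumps 4 from row 2; 4 starts row 3. P = [[1, 5], [2], [4]].
Insert 3: 3 bumps 5 from row 1; 5 appends to row 2. P = [[1, 3], [2, 5], [4]].

So P = [[1, 3], [2, 5], [4]], Q = [[1, 2], [3, 5], [4]].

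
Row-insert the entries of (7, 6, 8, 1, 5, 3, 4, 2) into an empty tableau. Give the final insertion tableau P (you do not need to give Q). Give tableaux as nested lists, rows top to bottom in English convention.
P = [[1, 2, 4], [3, 8], [5], [6], [7]]

Insert 7: appended to row 1. P = [[7]].
Insert 6: 6 bumps 7 from row 1; 7 starts row 2. P = [[6], [7]].
Insert 8: appended to row 1. P = [[6, 8], [7]].
Insert 1: 1 bumps 6 from row 1; 6 bumps 7 from row 2; 7 starts row 3. P = [[1, 8], [6], [7]].
Insert 5: 5 bumps 8 from row 1; 8 appends to row 2. P = [[1, 5], [6, 8], [7]].
Insert 3: 3 bumps 5 from row 1; 5 bumps 6 from row 2; 6 bumps 7 from row 3; 7 starts row 4. P = [[1, 3], [5, 8], [6], [7]].
Insert 4: appended to row 1. P = [[1, 3, 4], [5, 8], [6], [7]].
Insert 2: 2 bumps 3 from row 1; 3 bumps 5 from row 2; 5 bumps 6 from row 3; 6 bumps 7 from row 4; 7 starts row 5. P = [[1, 2, 4], [3, 8], [5], [6], [7]].

So P = [[1, 2, 4], [3, 8], [5], [6], [7]].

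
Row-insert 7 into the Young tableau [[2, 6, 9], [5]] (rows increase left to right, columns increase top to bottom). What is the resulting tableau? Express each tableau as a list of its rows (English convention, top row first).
In row 1, 7 replaces 9 (the leftmost entry greater than 7); 9 is bumped to row 2. 9 is appended to row 2. The new tableau is [[2, 6, 7], [5, 9]].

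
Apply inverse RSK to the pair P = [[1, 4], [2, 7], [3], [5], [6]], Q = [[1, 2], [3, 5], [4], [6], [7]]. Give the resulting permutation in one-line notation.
6 7 5 3 4 2 1

Reverse the RSK construction: for i from n down to 1, find the cell of Q containing i, remove the entry at that cell from P, and reverse-bump it up through P; the value ejected from row 1 is w(i).

Step i=7: Q has 7 at row 5, column 1; remove 6 from row 5 of P and reverse-bump: 6 enters row 4 and ejects 5; 5 enters row 3 and ejects 3; 3 enters row 2 and ejects 2; 2 enters row 1 and ejects 1. So w(7) = 1. P is now [[2, 4], [3, 7], [5], [6]].
Step i=6: Q has 6 at row 4, column 1; remove 6 from row 4 of P and reverse-bump: 6 enters row 3 and ejects 5; 5 enters row 2 and ejects 3; 3 enters row 1 and ejects 2. So w(6) = 2. P is now [[3, 4], [5, 7], [6]].
Step i=5: Q has 5 at row 2, column 2; remove 7 from row 2 of P and reverse-bump: 7 enters row 1 and ejects 4. So w(5) = 4. P is now [[3, 7], [5], [6]].
Step i=4: Q has 4 at row 3, column 1; remove 6 from row 3 of P and reverse-bump: 6 enters row 2 and ejects 5; 5 enters row 1 and ejects 3. So w(4) = 3. P is now [[5, 7], [6]].
Step i=3: Q has 3 at row 2, column 1; remove 6 from row 2 of P and reverse-bump: 6 enters row 1 and ejects 5. So w(3) = 5. P is now [[6, 7]].
Step i=2: Q has 2 at row 1, column 2; remove that cell from P, ejecting 7. So w(2) = 7. P is now [[6]].
Step i=1: Q has 1 at row 1, column 1; remove that cell from P, ejecting 6. So w(1) = 6. P is now [].

So w = 6 7 5 3 4 2 1.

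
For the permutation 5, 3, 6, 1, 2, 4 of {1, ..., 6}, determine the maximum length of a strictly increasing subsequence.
3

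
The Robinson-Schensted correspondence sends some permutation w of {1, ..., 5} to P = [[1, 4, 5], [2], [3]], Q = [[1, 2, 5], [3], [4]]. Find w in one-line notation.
3 4 2 1 5

Reverse RSK: for i = n, n-1, ..., 1, locate i in Q, remove the corresponding corner cell from P, and reverse-bump its entry up through P; the value ejected from row 1 is w(i).

So w = 3 4 2 1 5.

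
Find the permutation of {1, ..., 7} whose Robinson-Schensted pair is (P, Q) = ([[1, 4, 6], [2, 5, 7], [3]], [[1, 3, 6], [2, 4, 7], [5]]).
Reverse RSK: for i = n, n-1, ..., 1, locate i in Q, remove the corresponding corner cell from P, and reverse-bump its entry up through P; the value ejected from row 1 is w(i).

So w = 3 2 5 4 1 7 6.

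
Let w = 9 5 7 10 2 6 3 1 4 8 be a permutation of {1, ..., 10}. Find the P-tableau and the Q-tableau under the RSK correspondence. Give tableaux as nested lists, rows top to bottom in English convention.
P = [[1, 3, 4, 8], [2, 6, 10], [5], [7], [9]], Q = [[1, 3, 4, 10], [2, 6, 9], [5], [7], [8]]

Insert each entry of the permutation into P by Schensted row insertion, recording in Q the position of each new cell.

After inserting 9: P = [[9]].
After inserting 5: P = [[5], [9]].
After inserting 7: P = [[5, 7], [9]].
After inserting 10: P = [[5, 7, 10], [9]].
After inserting 2: P = [[2, 7, 10], [5], [9]].
After inserting 6: P = [[2, 6, 10], [5, 7], [9]].
After inserting 3: P = [[2, 3, 10], [5, 6], [7], [9]].
After inserting 1: P = [[1, 3, 10], [2, 6], [5], [7], [9]].
After inserting 4: P = [[1, 3, 4], [2, 6, 10], [5], [7], [9]].
After inserting 8: P = [[1, 3, 4, 8], [2, 6, 10], [5], [7], [9]].

So P = [[1, 3, 4, 8], [2, 6, 10], [5], [7], [9]], Q = [[1, 3, 4, 10], [2, 6, 9], [5], [7], [8]].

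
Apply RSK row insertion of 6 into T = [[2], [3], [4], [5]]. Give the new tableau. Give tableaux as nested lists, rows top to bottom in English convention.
[[2, 6], [3], [4], [5]]

6 is larger than every entry of row 1, so it is appended to row 1. The new tableau is [[2, 6], [3], [4], [5]].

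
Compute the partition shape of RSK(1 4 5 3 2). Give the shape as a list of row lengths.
[3, 1, 1]

RSK row insertion gives P = [[1, 2, 5], [3], [4]], which has shape [3, 1, 1].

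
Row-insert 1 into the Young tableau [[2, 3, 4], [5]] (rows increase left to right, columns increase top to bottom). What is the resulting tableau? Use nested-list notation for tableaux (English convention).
In row 1, 1 replaces 2 (the leftmost entry greater than 1); 2 is bumped to row 2. In row 2, 2 replaces 5 (the leftmost entry greater than 2); 5 is bumped to row 3. 5 starts a new row 3. The new tableau is [[1, 3, 4], [2], [5]].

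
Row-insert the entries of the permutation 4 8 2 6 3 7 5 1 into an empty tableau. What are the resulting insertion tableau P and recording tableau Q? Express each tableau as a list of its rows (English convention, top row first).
Insert each entry of the permutation into P by Schensted row insertion, recording in Q the position of each new cell.

Insert 4: appended to row 1. P = [[4]].
Insert 8: appended to row 1. P = [[4, 8]].
Insert 2: 2 bumps 4 from row 1; 4 starts row 2. P = [[2, 8], [4]].
Insert 6: 6 bumps 8 from row 1; 8 appends to row 2. P = [[2, 6], [4, 8]].
Insert 3: 3 bumps 6 from row 1; 6 bumps 8 from row 2; 8 starts row 3. P = [[2, 3], [4, 6], [8]].
Insert 7: appended to row 1. P = [[2, 3, 7], [4, 6], [8]].
Insert 5: 5 bumps 7 from row 1; 7 appends to row 2. P = [[2, 3, 5], [4, 6, 7], [8]].
Insert 1: 1 bumps 2 from row 1; 2 bumps 4 from row 2; 4 bumps 8 from row 3; 8 starts row 4. P = [[1, 3, 5], [2, 6, 7], [4], [8]].

So P = [[1, 3, 5], [2, 6, 7], [4], [8]], Q = [[1, 2, 6], [3, 4, 7], [5], [8]].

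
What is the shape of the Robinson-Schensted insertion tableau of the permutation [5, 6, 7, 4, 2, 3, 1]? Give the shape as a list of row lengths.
[3, 2, 1, 1]

Row-insert each entry into an empty tableau.

After inserting 5: P = [[5]].
After inserting 6: P = [[5, 6]].
After inserting 7: P = [[5, 6, 7]].
After inserting 4: P = [[4, 6, 7], [5]].
After inserting 2: P = [[2, 6, 7], [4], [5]].
After inserting 3: P = [[2, 3, 7], [4, 6], [5]].
After inserting 1: P = [[1, 3, 7], [2, 6], [4], [5]].

The final insertion tableau P = [[1, 3, 7], [2, 6], [4], [5]] has shape [3, 2, 1, 1].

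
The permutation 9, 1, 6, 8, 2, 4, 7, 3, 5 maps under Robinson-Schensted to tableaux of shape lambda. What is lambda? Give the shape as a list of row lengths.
[4, 2, 2, 1]

Row-insert each entry into an empty tableau.

After inserting 9: P = [[9]].
After inserting 1: P = [[1], [9]].
After inserting 6: P = [[1, 6], [9]].
After inserting 8: P = [[1, 6, 8], [9]].
After inserting 2: P = [[1, 2, 8], [6], [9]].
After inserting 4: P = [[1, 2, 4], [6, 8], [9]].
After inserting 7: P = [[1, 2, 4, 7], [6, 8], [9]].
After inserting 3: P = [[1, 2, 3, 7], [4, 8], [6], [9]].
After inserting 5: P = [[1, 2, 3, 5], [4, 7], [6, 8], [9]].

The final insertion tableau P = [[1, 2, 3, 5], [4, 7], [6, 8], [9]] has shape [4, 2, 2, 1].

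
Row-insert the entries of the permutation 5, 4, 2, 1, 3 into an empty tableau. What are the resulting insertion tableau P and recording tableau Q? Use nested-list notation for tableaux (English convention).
P = [[1, 3], [2], [4], [5]], Q = [[1, 5], [2], [3], [4]]

Insert each entry of the permutation into P by Schensted row insertion, recording in Q the position of each new cell.

Insert 5: appended to row 1. P = [[5]].
Insert 4: 4 bumps 5 from row 1; 5 starts row 2. P = [[4], [5]].
Insert 2: 2 bumps 4 from row 1; 4 bumps 5 from row 2; 5 starts row 3. P = [[2], [4], [5]].
Insert 1: 1 bumps 2 from row 1; 2 bumps 4 from row 2; 4 bumps 5 from row 3; 5 starts row 4. P = [[1], [2], [4], [5]].
Insert 3: appended to row 1. P = [[1, 3], [2], [4], [5]].

So P = [[1, 3], [2], [4], [5]], Q = [[1, 5], [2], [3], [4]].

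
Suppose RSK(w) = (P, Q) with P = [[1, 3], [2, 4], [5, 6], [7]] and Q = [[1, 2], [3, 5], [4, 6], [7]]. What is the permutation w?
5 7 2 1 6 4 3

Reverse the RSK construction: for i from n down to 1, find the cell of Q containing i, remove the entry at that cell from P, and reverse-bump it up through P; the value ejected from row 1 is w(i).

Step i=7: Q has 7 at row 4, column 1; remove 7 from row 4 of P and reverse-bump: 7 enters row 3 and ejects 6; 6 enters row 2 and ejects 4; 4 enters row 1 and ejects 3. So w(7) = 3. P is now [[1, 4], [2, 6], [5, 7]].
Step i=6: Q has 6 at row 3, column 2; remove 7 from row 3 of P and reverse-bump: 7 enters row 2 and ejects 6; 6 enters row 1 and ejects 4. So w(6) = 4. P is now [[1, 6], [2, 7], [5]].
Step i=5: Q has 5 at row 2, column 2; remove 7 from row 2 of P and reverse-bump: 7 enters row 1 and ejects 6. So w(5) = 6. P is now [[1, 7], [2], [5]].
Step i=4: Q has 4 at row 3, column 1; remove 5 from row 3 of P and reverse-bump: 5 enters row 2 and ejects 2; 2 enters row 1 and ejects 1. So w(4) = 1. P is now [[2, 7], [5]].
Step i=3: Q has 3 at row 2, column 1; remove 5 from row 2 of P and reverse-bump: 5 enters row 1 and ejects 2. So w(3) = 2. P is now [[5, 7]].
Step i=2: Q has 2 at row 1, column 2; remove that cell from P, ejecting 7. So w(2) = 7. P is now [[5]].
Step i=1: Q has 1 at row 1, column 1; remove that cell from P, ejecting 5. So w(1) = 5. P is now [].

So w = 5 7 2 1 6 4 3.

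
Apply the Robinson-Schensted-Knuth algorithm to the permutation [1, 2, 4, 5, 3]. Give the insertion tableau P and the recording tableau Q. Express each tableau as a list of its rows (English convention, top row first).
Insert each entry of the permutation into P by Schensted row insertion, recording in Q the position of each new cell.

Insert 1: appended to row 1. P = [[1]].
Insert 2: appended to row 1. P = [[1, 2]].
Insert 4: appended to row 1. P = [[1, 2, 4]].
Insert 5: appended to row 1. P = [[1, 2, 4, 5]].
Insert 3: 3 bumps 4 from row 1; 4 starts row 2. P = [[1, 2, 3, 5], [4]].

So P = [[1, 2, 3, 5], [4]], Q = [[1, 2, 3, 4], [5]].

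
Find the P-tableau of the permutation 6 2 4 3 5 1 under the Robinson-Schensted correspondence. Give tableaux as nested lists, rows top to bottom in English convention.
Insert 6: appended to row 1. P = [[6]].
Insert 2: 2 bumps 6 from row 1; 6 starts row 2. P = [[2], [6]].
Insert 4: appended to row 1. P = [[2, 4], [6]].
Insert 3: 3 bumps 4 from row 1; 4 bumps 6 from row 2; 6 starts row 3. P = [[2, 3], [4], [6]].
Insert 5: appended to row 1. P = [[2, 3, 5], [4], [6]].
Insert 1: 1 bumps 2 from row 1; 2 bumps 4 from row 2; 4 bumps 6 from row 3; 6 starts row 4. P = [[1, 3, 5], [2], [4], [6]].

So P = [[1, 3, 5], [2], [4], [6]].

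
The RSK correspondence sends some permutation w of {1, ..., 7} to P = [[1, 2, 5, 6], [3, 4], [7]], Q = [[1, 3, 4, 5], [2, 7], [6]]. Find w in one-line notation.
7 3 4 5 6 1 2

Reverse the RSK construction: for i from n down to 1, find the cell of Q containing i, remove the entry at that cell from P, and reverse-bump it up through P; the value ejected from row 1 is w(i).

Step i=7: Q has 7 at row 2, column 2; remove 4 from row 2 of P and reverse-bump: 4 enters row 1 and ejects 2. So w(7) = 2. P is now [[1, 4, 5, 6], [3], [7]].
Step i=6: Q has 6 at row 3, column 1; remove 7 from row 3 of P and reverse-bump: 7 enters row 2 and ejects 3; 3 enters row 1 and ejects 1. So w(6) = 1. P is now [[3, 4, 5, 6], [7]].
Step i=5: Q has 5 at row 1, column 4; remove that cell from P, ejecting 6. So w(5) = 6. P is now [[3, 4, 5], [7]].
Step i=4: Q has 4 at row 1, column 3; remove that cell from P, ejecting 5. So w(4) = 5. P is now [[3, 4], [7]].
Step i=3: Q has 3 at row 1, column 2; remove that cell from P, ejecting 4. So w(3) = 4. P is now [[3], [7]].
Step i=2: Q has 2 at row 2, column 1; remove 7 from row 2 of P and reverse-bump: 7 enters row 1 and ejects 3. So w(2) = 3. P is now [[7]].
Step i=1: Q has 1 at row 1, column 1; remove that cell from P, ejecting 7. So w(1) = 7. P is now [].

So w = 7 3 4 5 6 1 2.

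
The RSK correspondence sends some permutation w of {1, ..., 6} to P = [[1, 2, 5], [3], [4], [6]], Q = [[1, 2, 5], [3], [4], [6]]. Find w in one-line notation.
Reverse the RSK construction: for i from n down to 1, find the cell of Q containing i, remove the entry at that cell from P, and reverse-bump it up through P; the value ejected from row 1 is w(i).

Step i=6: Q has 6 at row 4, column 1; remove 6 from row 4 of P and reverse-bump: 6 enters row 3 and ejects 4; 4 enters row 2 and ejects 3; 3 enters row 1 and ejects 2. So w(6) = 2. P is now [[1, 3, 5], [4], [6]].
Step i=5: Q has 5 at row 1, column 3; remove that cell from P, ejecting 5. So w(5) = 5. P is now [[1, 3], [4], [6]].
Step i=4: Q has 4 at row 3, column 1; remove 6 from row 3 of P and reverse-bump: 6 enters row 2 and ejects 4; 4 enters row 1 and ejects 3. So w(4) = 3. P is now [[1, 4], [6]].
Step i=3: Q has 3 at row 2, column 1; remove 6 from row 2 of P and reverse-bump: 6 enters row 1 and ejects 4. So w(3) = 4. P is now [[1, 6]].
Step i=2: Q has 2 at row 1, column 2; remove that cell from P, ejecting 6. So w(2) = 6. P is now [[1]].
Step i=1: Q has 1 at row 1, column 1; remove that cell from P, ejecting 1. So w(1) = 1. P is now [].

So w = 1 6 4 3 5 2.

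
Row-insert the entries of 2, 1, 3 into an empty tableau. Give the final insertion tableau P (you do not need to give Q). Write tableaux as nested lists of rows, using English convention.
After inserting 2: P = [[2]].
After inserting 1: P = [[1], [2]].
After inserting 3: P = [[1, 3], [2]].

So P = [[1, 3], [2]].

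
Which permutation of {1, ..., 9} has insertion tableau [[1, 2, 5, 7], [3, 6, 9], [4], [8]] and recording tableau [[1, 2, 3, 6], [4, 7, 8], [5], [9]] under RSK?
1 4 8 6 3 9 5 7 2

Reverse the RSK construction: for i from n down to 1, find the cell of Q containing i, remove the entry at that cell from P, and reverse-bump it up through P; the value ejected from row 1 is w(i).

Step i=9: Q has 9 at row 4, column 1; remove 8 from row 4 of P and reverse-bump: 8 enters row 3 and ejects 4; 4 enters row 2 and ejects 3; 3 enters row 1 and ejects 2. So w(9) = 2. P is now [[1, 3, 5, 7], [4, 6, 9], [8]].
Step i=8: Q has 8 at row 2, column 3; remove 9 from row 2 of P and reverse-bump: 9 enters row 1 and ejects 7. So w(8) = 7. P is now [[1, 3, 5, 9], [4, 6], [8]].
Step i=7: Q has 7 at row 2, column 2; remove 6 from row 2 of P and reverse-bump: 6 enters row 1 and ejects 5. So w(7) = 5. P is now [[1, 3, 6, 9], [4], [8]].
Step i=6: Q has 6 at row 1, column 4; remove that cell from P, ejecting 9. So w(6) = 9. P is now [[1, 3, 6], [4], [8]].
Step i=5: Q has 5 at row 3, column 1; remove 8 from row 3 of P and reverse-bump: 8 enters row 2 and ejects 4; 4 enters row 1 and ejects 3. So w(5) = 3. P is now [[1, 4, 6], [8]].
Step i=4: Q has 4 at row 2, column 1; remove 8 from row 2 of P and reverse-bump: 8 enters row 1 and ejects 6. So w(4) = 6. P is now [[1, 4, 8]].
Step i=3: Q has 3 at row 1, column 3; remove that cell from P, ejecting 8. So w(3) = 8. P is now [[1, 4]].
Step i=2: Q has 2 at row 1, column 2; remove that cell from P, ejecting 4. So w(2) = 4. P is now [[1]].
Step i=1: Q has 1 at row 1, column 1; remove that cell from P, ejecting 1. So w(1) = 1. P is now [].

So w = 1 4 8 6 3 9 5 7 2.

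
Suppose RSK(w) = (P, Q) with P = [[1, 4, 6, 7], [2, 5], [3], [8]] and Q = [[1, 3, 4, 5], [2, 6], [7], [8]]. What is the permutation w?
3 2 5 6 8 7 4 1

Reverse the RSK construction: for i from n down to 1, find the cell of Q containing i, remove the entry at that cell from P, and reverse-bump it up through P; the value ejected from row 1 is w(i).

Step i=8: Q has 8 at row 4, column 1; remove 8 from row 4 of P and reverse-bump: 8 enters row 3 and ejects 3; 3 enters row 2 and ejects 2; 2 enters row 1 and ejects 1. So w(8) = 1. P is now [[2, 4, 6, 7], [3, 5], [8]].
Step i=7: Q has 7 at row 3, column 1; remove 8 from row 3 of P and reverse-bump: 8 enters row 2 and ejects 5; 5 enters row 1 and ejects 4. So w(7) = 4. P is now [[2, 5, 6, 7], [3, 8]].
Step i=6: Q has 6 at row 2, column 2; remove 8 from row 2 of P and reverse-bump: 8 enters row 1 and ejects 7. So w(6) = 7. P is now [[2, 5, 6, 8], [3]].
Step i=5: Q has 5 at row 1, column 4; remove that cell from P, ejecting 8. So w(5) = 8. P is now [[2, 5, 6], [3]].
Step i=4: Q has 4 at row 1, column 3; remove that cell from P, ejecting 6. So w(4) = 6. P is now [[2, 5], [3]].
Step i=3: Q has 3 at row 1, column 2; remove that cell from P, ejecting 5. So w(3) = 5. P is now [[2], [3]].
Step i=2: Q has 2 at row 2, column 1; remove 3 from row 2 of P and reverse-bump: 3 enters row 1 and ejects 2. So w(2) = 2. P is now [[3]].
Step i=1: Q has 1 at row 1, column 1; remove that cell from P, ejecting 3. So w(1) = 3. P is now [].

So w = 3 2 5 6 8 7 4 1.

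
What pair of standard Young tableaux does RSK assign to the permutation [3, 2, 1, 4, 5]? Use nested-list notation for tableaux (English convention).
Insert each entry of the permutation into P by Schensted row insertion, recording in Q the position of each new cell.

Insert 3: appended to row 1. P = [[3]].
Insert 2: 2 bumps 3 from row 1; 3 starts row 2. P = [[2], [3]].
Insert 1: 1 bumps 2 from row 1; 2 bumps 3 from row 2; 3 starts row 3. P = [[1], [2], [3]].
Insert 4: appended to row 1. P = [[1, 4], [2], [3]].
Insert 5: appended to row 1. P = [[1, 4, 5], [2], [3]].

So P = [[1, 4, 5], [2], [3]], Q = [[1, 4, 5], [2], [3]].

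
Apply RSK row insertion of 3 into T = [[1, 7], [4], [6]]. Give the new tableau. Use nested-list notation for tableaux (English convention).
[[1, 3], [4, 7], [6]]

In row 1, 3 replaces 7 (the leftmost entry greater than 3); 7 is bumped to row 2. 7 is appended to row 2. The new tableau is [[1, 3], [4, 7], [6]].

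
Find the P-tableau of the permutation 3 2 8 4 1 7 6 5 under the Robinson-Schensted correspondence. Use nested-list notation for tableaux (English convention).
Insert 3: appended to row 1. P = [[3]].
Insert 2: 2 bumps 3 from row 1; 3 starts row 2. P = [[2], [3]].
Insert 8: appended to row 1. P = [[2, 8], [3]].
Insert 4: 4 bumps 8 from row 1; 8 appends to row 2. P = [[2, 4], [3, 8]].
Insert 1: 1 bumps 2 from row 1; 2 bumps 3 from row 2; 3 starts row 3. P = [[1, 4], [2, 8], [3]].
Insert 7: appended to row 1. P = [[1, 4, 7], [2, 8], [3]].
Insert 6: 6 bumps 7 from row 1; 7 bumps 8 from row 2; 8 appends to row 3. P = [[1, 4, 6], [2, 7], [3, 8]].
Insert 5: 5 bumps 6 from row 1; 6 bumps 7 from row 2; 7 bumps 8 from row 3; 8 starts row 4. P = [[1, 4, 5], [2, 6], [3, 7], [8]].

So P = [[1, 4, 5], [2, 6], [3, 7], [8]].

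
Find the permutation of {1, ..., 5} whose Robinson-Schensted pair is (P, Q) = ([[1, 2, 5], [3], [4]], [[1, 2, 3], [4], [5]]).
Reverse the RSK construction: for i from n down to 1, find the cell of Q containing i, remove the entry at that cell from P, and reverse-bump it up through P; the value ejected from row 1 is w(i).

Step i=5: Q has 5 at row 3, column 1; remove 4 from row 3 of P and reverse-bump: 4 enters row 2 and ejects 3; 3 enters row 1 and ejects 2. So w(5) = 2. P is now [[1, 3, 5], [4]].
Step i=4: Q has 4 at row 2, column 1; remove 4 from row 2 of P and reverse-bump: 4 enters row 1 and ejects 3. So w(4) = 3. P is now [[1, 4, 5]].
Step i=3: Q has 3 at row 1, column 3; remove that cell from P, ejecting 5. So w(3) = 5. P is now [[1, 4]].
Step i=2: Q has 2 at row 1, column 2; remove that cell from P, ejecting 4. So w(2) = 4. P is now [[1]].
Step i=1: Q has 1 at row 1, column 1; remove that cell from P, ejecting 1. So w(1) = 1. P is now [].

So w = 1 4 5 3 2.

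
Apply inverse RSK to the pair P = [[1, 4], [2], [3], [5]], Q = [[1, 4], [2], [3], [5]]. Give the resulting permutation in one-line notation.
5 3 2 4 1

Reverse the RSK construction: for i from n down to 1, find the cell of Q containing i, remove the entry at that cell from P, and reverse-bump it up through P; the value ejected from row 1 is w(i).

Step i=5: Q has 5 at row 4, column 1; remove 5 from row 4 of P and reverse-bump: 5 enters row 3 and ejects 3; 3 enters row 2 and ejects 2; 2 enters row 1 and ejects 1. So w(5) = 1. P is now [[2, 4], [3], [5]].
Step i=4: Q has 4 at row 1, column 2; remove that cell from P, ejecting 4. So w(4) = 4. P is now [[2], [3], [5]].
Step i=3: Q has 3 at row 3, column 1; remove 5 from row 3 of P and reverse-bump: 5 enters row 2 and ejects 3; 3 enters row 1 and ejects 2. So w(3) = 2. P is now [[3], [5]].
Step i=2: Q has 2 at row 2, column 1; remove 5 from row 2 of P and reverse-bump: 5 enters row 1 and ejects 3. So w(2) = 3. P is now [[5]].
Step i=1: Q has 1 at row 1, column 1; remove that cell from P, ejecting 5. So w(1) = 5. P is now [].

So w = 5 3 2 4 1.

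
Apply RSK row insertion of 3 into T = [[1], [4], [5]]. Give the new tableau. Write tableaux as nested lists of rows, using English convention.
[[1, 3], [4], [5]]

3 is larger than every entry of row 1, so it is appended to row 1. The new tableau is [[1, 3], [4], [5]].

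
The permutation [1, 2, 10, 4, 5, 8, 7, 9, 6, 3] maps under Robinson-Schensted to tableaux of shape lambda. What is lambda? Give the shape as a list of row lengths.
Row-insert each entry into an empty tableau.

After inserting 1: P = [[1]].
After inserting 2: P = [[1, 2]].
After inserting 10: P = [[1, 2, 10]].
After inserting 4: P = [[1, 2, 4], [10]].
After inserting 5: P = [[1, 2, 4, 5], [10]].
After inserting 8: P = [[1, 2, 4, 5, 8], [10]].
After inserting 7: P = [[1, 2, 4, 5, 7], [8], [10]].
After inserting 9: P = [[1, 2, 4, 5, 7, 9], [8], [10]].
After inserting 6: P = [[1, 2, 4, 5, 6, 9], [7], [8], [10]].
After inserting 3: P = [[1, 2, 3, 5, 6, 9], [4], [7], [8], [10]].

The final insertion tableau P = [[1, 2, 3, 5, 6, 9], [4], [7], [8], [10]] has shape [6, 1, 1, 1, 1].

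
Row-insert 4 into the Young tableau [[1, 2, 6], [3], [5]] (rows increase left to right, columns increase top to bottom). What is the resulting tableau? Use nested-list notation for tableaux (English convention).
[[1, 2, 4], [3, 6], [5]]

In row 1, 4 replaces 6 (the leftmost entry greater than 4); 6 is bumped to row 2. 6 is appended to row 2. The new tableau is [[1, 2, 4], [3, 6], [5]].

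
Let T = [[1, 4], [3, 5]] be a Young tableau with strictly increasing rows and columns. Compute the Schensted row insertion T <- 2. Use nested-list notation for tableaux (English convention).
[[1, 2], [3, 4], [5]]

In row 1, 2 replaces 4 (the leftmost entry greater than 2); 4 is bumped to row 2. In row 2, 4 replaces 5 (the leftmost entry greater than 4); 5 is bumped to row 3. 5 starts a new row 3. The new tableau is [[1, 2], [3, 4], [5]].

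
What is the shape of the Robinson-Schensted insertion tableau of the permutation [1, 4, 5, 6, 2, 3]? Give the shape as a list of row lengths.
Row-insert each entry into an empty tableau.

After inserting 1: P = [[1]].
After inserting 4: P = [[1, 4]].
After inserting 5: P = [[1, 4, 5]].
After inserting 6: P = [[1, 4, 5, 6]].
After inserting 2: P = [[1, 2, 5, 6], [4]].
After inserting 3: P = [[1, 2, 3, 6], [4, 5]].

The final insertion tableau P = [[1, 2, 3, 6], [4, 5]] has shape [4, 2].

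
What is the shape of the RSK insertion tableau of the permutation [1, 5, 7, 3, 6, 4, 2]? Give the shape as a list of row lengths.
RSK row insertion gives P = [[1, 2, 4], [3, 6], [5], [7]], which has shape [3, 2, 1, 1].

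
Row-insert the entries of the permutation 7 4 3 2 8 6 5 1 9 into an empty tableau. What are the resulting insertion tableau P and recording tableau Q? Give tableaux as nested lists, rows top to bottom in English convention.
Insert each entry of the permutation into P by Schensted row insertion, recording in Q the position of each new cell.

Insert 7: appended to row 1. P = [[7]].
Insert 4: 4 bumps 7 from row 1; 7 starts row 2. P = [[4], [7]].
Insert 3: 3 bumps 4 from row 1; 4 bumps 7 from row 2; 7 starts row 3. P = [[3], [4], [7]].
Insert 2: 2 bumps 3 from row 1; 3 bumps 4 from row 2; 4 bumps 7 from row 3; 7 starts row 4. P = [[2], [3], [4], [7]].
Insert 8: appended to row 1. P = [[2, 8], [3], [4], [7]].
Insert 6: 6 bumps 8 from row 1; 8 appends to row 2. P = [[2, 6], [3, 8], [4], [7]].
Insert 5: 5 bumps 6 from row 1; 6 bumps 8 from row 2; 8 appends to row 3. P = [[2, 5], [3, 6], [4, 8], [7]].
Insert 1: 1 bumps 2 from row 1; 2 bumps 3 from row 2; 3 bumps 4 from row 3; 4 bumps 7 from row 4; 7 starts row 5. P = [[1, 5], [2, 6], [3, 8], [4], [7]].
Insert 9: appended to row 1. P = [[1, 5, 9], [2, 6], [3, 8], [4], [7]].

So P = [[1, 5, 9], [2, 6], [3, 8], [4], [7]], Q = [[1, 5, 9], [2, 6], [3, 7], [4], [8]].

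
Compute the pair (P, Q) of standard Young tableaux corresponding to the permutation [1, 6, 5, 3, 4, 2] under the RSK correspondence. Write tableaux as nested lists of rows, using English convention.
P = [[1, 2, 4], [3], [5], [6]], Q = [[1, 2, 5], [3], [4], [6]]

Insert each entry of the permutation into P by Schensted row insertion, recording in Q the position of each new cell.

Insert 1: appended to row 1. P = [[1]].
Insert 6: appended to row 1. P = [[1, 6]].
Insert 5: 5 bumps 6 from row 1; 6 starts row 2. P = [[1, 5], [6]].
Insert 3: 3 bumps 5 from row 1; 5 bumps 6 from row 2; 6 starts row 3. P = [[1, 3], [5], [6]].
Insert 4: appended to row 1. P = [[1, 3, 4], [5], [6]].
Insert 2: 2 bumps 3 from row 1; 3 bumps 5 from row 2; 5 bumps 6 from row 3; 6 starts row 4. P = [[1, 2, 4], [3], [5], [6]].

So P = [[1, 2, 4], [3], [5], [6]], Q = [[1, 2, 5], [3], [4], [6]].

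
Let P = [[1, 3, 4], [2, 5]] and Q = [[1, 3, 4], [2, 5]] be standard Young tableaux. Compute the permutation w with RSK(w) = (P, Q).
Reverse the RSK construction: for i from n down to 1, find the cell of Q containing i, remove the entry at that cell from P, and reverse-bump it up through P; the value ejected from row 1 is w(i).

Step i=5: Q has 5 at row 2, column 2; remove 5 from row 2 of P and reverse-bump: 5 enters row 1 and ejects 4. So w(5) = 4. P is now [[1, 3, 5], [2]].
Step i=4: Q has 4 at row 1, column 3; remove that cell from P, ejecting 5. So w(4) = 5. P is now [[1, 3], [2]].
Step i=3: Q has 3 at row 1, column 2; remove that cell from P, ejecting 3. So w(3) = 3. P is now [[1], [2]].
Step i=2: Q has 2 at row 2, column 1; remove 2 from row 2 of P and reverse-bump: 2 enters row 1 and ejects 1. So w(2) = 1. P is now [[2]].
Step i=1: Q has 1 at row 1, column 1; remove that cell from P, ejecting 2. So w(1) = 2. P is now [].

So w = 2 1 3 5 4.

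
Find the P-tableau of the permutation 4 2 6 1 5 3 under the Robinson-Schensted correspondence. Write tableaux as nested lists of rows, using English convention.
Insert 4: appended to row 1. P = [[4]].
Insert 2: 2 bumps 4 from row 1; 4 starts row 2. P = [[2], [4]].
Insert 6: appended to row 1. P = [[2, 6], [4]].
Insert 1: 1 bumps 2 from row 1; 2 bumps 4 from row 2; 4 starts row 3. P = [[1, 6], [2], [4]].
Insert 5: 5 bumps 6 from row 1; 6 appends to row 2. P = [[1, 5], [2, 6], [4]].
Insert 3: 3 bumps 5 from row 1; 5 bumps 6 from row 2; 6 appends to row 3. P = [[1, 3], [2, 5], [4, 6]].

So P = [[1, 3], [2, 5], [4, 6]].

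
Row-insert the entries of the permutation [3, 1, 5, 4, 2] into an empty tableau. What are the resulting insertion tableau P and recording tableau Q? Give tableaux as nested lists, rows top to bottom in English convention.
P = [[1, 2], [3, 4], [5]], Q = [[1, 3], [2, 4], [5]]

Insert each entry of the permutation into P by Schensted row insertion, recording in Q the position of each new cell.

After inserting 3: P = [[3]].
After inserting 1: P = [[1], [3]].
After inserting 5: P = [[1, 5], [3]].
After inserting 4: P = [[1, 4], [3, 5]].
After inserting 2: P = [[1, 2], [3, 4], [5]].

So P = [[1, 2], [3, 4], [5]], Q = [[1, 3], [2, 4], [5]].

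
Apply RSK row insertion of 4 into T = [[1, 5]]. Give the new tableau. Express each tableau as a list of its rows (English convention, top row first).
In row 1, 4 replaces 5 (the leftmost entry greater than 4); 5 is bumped to row 2. 5 starts a new row 2. The new tableau is [[1, 4], [5]].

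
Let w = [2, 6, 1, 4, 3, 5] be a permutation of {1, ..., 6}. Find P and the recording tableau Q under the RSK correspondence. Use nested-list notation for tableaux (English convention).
P = [[1, 3, 5], [2, 4], [6]], Q = [[1, 2, 6], [3, 4], [5]]

Insert each entry of the permutation into P by Schensted row insertion, recording in Q the position of each new cell.

Insert 2: appended to row 1. P = [[2]], Q = [[1]].
Insert 6: appended to row 1. P = [[2, 6]], Q = [[1, 2]].
Insert 1: 1 bumps 2 from row 1; 2 starts row 2. P = [[1, 6], [2]], Q = [[1, 2], [3]].
Insert 4: 4 bumps 6 from row 1; 6 appends to row 2. P = [[1, 4], [2, 6]], Q = [[1, 2], [3, 4]].
Insert 3: 3 bumps 4 from row 1; 4 bumps 6 from row 2; 6 starts row 3. P = [[1, 3], [2, 4], [6]], Q = [[1, 2], [3, 4], [5]].
Insert 5: appended to row 1. P = [[1, 3, 5], [2, 4], [6]], Q = [[1, 2, 6], [3, 4], [5]].

So P = [[1, 3, 5], [2, 4], [6]], Q = [[1, 2, 6], [3, 4], [5]].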